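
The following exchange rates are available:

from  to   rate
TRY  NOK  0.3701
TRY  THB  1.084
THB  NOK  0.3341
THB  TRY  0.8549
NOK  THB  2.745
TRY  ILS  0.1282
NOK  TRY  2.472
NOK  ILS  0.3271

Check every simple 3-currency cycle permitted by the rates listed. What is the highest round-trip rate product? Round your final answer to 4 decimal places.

THB→NOK→TRY→THB: 0.3341 × 2.472 × 1.084 = 0.89527
THB→TRY→NOK→THB: 0.8549 × 0.3701 × 2.745 = 0.86851
Maximum is THB→NOK→TRY→THB at 0.8953; no arbitrage — every cycle loses value.

0.8953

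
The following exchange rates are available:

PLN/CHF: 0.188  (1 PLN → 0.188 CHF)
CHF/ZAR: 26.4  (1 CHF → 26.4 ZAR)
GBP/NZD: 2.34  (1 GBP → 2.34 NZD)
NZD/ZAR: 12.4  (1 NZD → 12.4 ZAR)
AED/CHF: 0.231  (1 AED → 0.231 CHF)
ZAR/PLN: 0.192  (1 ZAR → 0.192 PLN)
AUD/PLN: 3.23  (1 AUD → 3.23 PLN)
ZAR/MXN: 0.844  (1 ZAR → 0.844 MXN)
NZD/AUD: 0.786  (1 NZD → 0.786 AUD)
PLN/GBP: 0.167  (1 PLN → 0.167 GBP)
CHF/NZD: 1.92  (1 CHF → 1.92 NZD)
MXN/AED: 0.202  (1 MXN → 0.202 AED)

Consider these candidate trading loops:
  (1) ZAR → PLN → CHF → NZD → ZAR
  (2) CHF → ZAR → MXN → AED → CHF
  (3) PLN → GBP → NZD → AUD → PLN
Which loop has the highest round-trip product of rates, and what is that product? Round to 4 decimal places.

1.0397

(1) 0.192 × 0.188 × 1.92 × 12.4 = 0.85937
(2) 26.4 × 0.844 × 0.202 × 0.231 = 1.03970
(3) 0.167 × 2.34 × 0.786 × 3.23 = 0.99210
Highest is cycle (2) at 1.0397 (>1, arbitrage).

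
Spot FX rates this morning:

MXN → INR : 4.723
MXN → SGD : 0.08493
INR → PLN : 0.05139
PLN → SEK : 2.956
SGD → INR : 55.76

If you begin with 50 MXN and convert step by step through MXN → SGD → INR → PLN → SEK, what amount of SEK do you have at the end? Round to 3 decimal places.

35.970

50 MXN × 0.08493 = 4.2465 SGD
4.2465 SGD × 55.76 = 236.78484 INR
236.78484 INR × 0.05139 = 12.1683729276 PLN
12.1683729276 PLN × 2.956 = 35.9697103739856 SEK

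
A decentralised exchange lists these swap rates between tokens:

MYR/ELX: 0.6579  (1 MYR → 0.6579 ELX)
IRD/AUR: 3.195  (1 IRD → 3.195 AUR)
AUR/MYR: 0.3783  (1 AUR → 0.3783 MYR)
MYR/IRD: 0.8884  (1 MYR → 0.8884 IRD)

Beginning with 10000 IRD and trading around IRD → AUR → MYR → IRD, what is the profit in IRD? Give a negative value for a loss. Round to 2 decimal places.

10000 IRD × 3.195 = 31950 AUR
31950 AUR × 0.3783 = 12086.685 MYR
12086.685 MYR × 0.8884 = 10737.810954 IRD
Net change: 10737.810954 − 10000 = 737.810954 IRD

737.81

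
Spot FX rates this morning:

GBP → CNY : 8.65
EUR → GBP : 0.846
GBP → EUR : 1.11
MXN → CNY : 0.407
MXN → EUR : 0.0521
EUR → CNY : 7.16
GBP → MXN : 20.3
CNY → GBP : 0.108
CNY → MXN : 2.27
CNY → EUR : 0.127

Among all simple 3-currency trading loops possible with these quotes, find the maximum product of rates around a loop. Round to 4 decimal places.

0.9294

EUR→GBP→CNY→EUR: 0.846 × 8.65 × 0.127 = 0.92937
EUR→GBP→MXN→EUR: 0.846 × 20.3 × 0.0521 = 0.89475
MXN→CNY→GBP→MXN: 0.407 × 0.108 × 20.3 = 0.89231
EUR→CNY→GBP→EUR: 7.16 × 0.108 × 1.11 = 0.85834
EUR→CNY→MXN→EUR: 7.16 × 2.27 × 0.0521 = 0.84679
Maximum is EUR→GBP→CNY→EUR at 0.9294; no arbitrage — every cycle loses value.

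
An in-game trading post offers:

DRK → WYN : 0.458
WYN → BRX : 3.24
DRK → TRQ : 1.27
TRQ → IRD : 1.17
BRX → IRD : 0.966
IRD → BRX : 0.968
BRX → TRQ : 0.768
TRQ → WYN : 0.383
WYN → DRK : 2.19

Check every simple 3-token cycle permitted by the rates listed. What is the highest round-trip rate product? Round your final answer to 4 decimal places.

1.0652

DRK→TRQ→WYN→DRK: 1.27 × 0.383 × 2.19 = 1.06524
TRQ→WYN→BRX→TRQ: 0.383 × 3.24 × 0.768 = 0.95303
TRQ→IRD→BRX→TRQ: 1.17 × 0.968 × 0.768 = 0.86981
Maximum is DRK→TRQ→WYN→DRK at 1.0652; arbitrage exists.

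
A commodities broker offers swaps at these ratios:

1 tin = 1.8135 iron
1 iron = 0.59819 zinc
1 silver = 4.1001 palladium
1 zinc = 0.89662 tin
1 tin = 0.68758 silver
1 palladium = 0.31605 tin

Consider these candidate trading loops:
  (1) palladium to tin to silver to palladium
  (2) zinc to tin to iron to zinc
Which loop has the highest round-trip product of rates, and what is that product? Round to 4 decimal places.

(1) 0.31605 × 0.68758 × 4.1001 = 0.89099
(2) 0.89662 × 1.8135 × 0.59819 = 0.97267
Highest is cycle (2) at 0.9727 (≤1, no arbitrage).

0.9727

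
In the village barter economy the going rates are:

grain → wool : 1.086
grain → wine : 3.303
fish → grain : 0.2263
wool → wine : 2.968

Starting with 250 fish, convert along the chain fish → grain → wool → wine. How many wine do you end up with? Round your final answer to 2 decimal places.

182.36

250 fish × 0.2263 = 56.575 grain
56.575 grain × 1.086 = 61.44045 wool
61.44045 wool × 2.968 = 182.3552556 wine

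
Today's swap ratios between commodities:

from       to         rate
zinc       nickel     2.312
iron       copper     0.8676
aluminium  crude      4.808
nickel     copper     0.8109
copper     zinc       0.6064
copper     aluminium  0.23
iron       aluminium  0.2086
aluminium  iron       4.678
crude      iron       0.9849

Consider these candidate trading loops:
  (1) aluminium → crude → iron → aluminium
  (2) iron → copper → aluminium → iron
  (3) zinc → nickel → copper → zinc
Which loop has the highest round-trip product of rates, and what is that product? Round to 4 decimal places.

(1) 4.808 × 0.9849 × 0.2086 = 0.98780
(2) 0.8676 × 0.23 × 4.678 = 0.93349
(3) 2.312 × 0.8109 × 0.6064 = 1.13688
Highest is cycle (3) at 1.1369 (>1, arbitrage).

1.1369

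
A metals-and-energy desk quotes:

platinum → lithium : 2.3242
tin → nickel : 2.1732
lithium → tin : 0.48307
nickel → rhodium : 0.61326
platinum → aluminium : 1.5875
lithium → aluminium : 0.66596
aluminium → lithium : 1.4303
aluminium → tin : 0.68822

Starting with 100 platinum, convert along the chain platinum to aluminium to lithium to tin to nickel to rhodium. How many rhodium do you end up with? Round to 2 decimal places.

100 platinum × 1.5875 = 158.75 aluminium
158.75 aluminium × 1.4303 = 227.060125 lithium
227.060125 lithium × 0.48307 = 109.68593458375 tin
109.68593458375 tin × 2.1732 = 238.3694730374055 nickel
238.3694730374055 nickel × 0.61326 = 146.18246303491929693 rhodium

146.18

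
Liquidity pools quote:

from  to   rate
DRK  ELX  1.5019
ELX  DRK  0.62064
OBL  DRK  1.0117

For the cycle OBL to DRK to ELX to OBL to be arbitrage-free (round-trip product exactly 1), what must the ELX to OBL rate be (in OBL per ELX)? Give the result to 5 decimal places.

0.65812

Known legs of the cycle: 1.0117 × 1.5019 = 1.51947223
For no arbitrage the full-cycle product must be 1, so the missing rate is 1 / 1.51947223 ≈ 0.6581232.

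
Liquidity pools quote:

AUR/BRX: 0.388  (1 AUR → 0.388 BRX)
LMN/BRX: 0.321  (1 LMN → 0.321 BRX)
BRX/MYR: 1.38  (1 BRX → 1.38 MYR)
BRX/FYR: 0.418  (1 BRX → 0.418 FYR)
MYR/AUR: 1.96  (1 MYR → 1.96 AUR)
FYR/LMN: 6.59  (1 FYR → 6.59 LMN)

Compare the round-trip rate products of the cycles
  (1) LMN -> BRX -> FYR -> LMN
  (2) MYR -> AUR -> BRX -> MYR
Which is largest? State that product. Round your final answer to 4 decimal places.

1.0495

(1) 0.321 × 0.418 × 6.59 = 0.88423
(2) 1.96 × 0.388 × 1.38 = 1.04946
Highest is cycle (2) at 1.0495 (>1, arbitrage).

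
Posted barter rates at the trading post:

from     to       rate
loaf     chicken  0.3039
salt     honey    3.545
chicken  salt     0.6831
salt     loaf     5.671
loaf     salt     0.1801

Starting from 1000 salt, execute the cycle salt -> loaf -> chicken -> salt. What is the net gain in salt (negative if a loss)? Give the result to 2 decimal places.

1000 salt × 5.671 = 5671 loaf
5671 loaf × 0.3039 = 1723.4169 chicken
1723.4169 chicken × 0.6831 = 1177.26608439 salt
Net change: 1177.26608439 − 1000 = 177.26608439 salt

177.27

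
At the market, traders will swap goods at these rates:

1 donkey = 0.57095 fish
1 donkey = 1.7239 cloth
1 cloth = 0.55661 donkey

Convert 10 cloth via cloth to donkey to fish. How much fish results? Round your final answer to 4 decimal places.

3.1780

10 cloth × 0.55661 = 5.5661 donkey
5.5661 donkey × 0.57095 = 3.177964795 fish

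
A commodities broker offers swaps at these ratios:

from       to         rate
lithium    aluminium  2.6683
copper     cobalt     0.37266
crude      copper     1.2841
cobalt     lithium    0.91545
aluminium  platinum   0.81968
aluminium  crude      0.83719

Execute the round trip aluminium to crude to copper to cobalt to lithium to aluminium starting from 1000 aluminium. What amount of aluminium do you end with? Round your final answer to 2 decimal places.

1000 aluminium × 0.83719 = 837.19 crude
837.19 crude × 1.2841 = 1075.035679 copper
1075.035679 copper × 0.37266 = 400.62279613614 cobalt
400.62279613614 cobalt × 0.91545 = 366.750138722829363 lithium
366.750138722829363 lithium × 2.6683 = 978.5993951541255892929 aluminium

978.60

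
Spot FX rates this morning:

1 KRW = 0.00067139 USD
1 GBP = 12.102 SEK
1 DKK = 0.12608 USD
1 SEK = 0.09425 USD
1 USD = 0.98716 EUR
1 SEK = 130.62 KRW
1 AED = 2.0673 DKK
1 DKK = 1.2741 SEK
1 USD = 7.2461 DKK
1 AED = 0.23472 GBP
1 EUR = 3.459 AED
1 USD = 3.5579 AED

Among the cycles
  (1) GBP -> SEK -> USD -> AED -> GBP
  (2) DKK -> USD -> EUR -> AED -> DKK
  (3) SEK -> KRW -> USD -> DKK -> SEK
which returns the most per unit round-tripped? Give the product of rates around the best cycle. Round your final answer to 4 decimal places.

(1) 12.102 × 0.09425 × 3.5579 × 0.23472 = 0.95254
(2) 0.12608 × 0.98716 × 3.459 × 2.0673 = 0.89000
(3) 130.62 × 0.00067139 × 7.2461 × 1.2741 = 0.80964
Highest is cycle (1) at 0.9525 (≤1, no arbitrage).

0.9525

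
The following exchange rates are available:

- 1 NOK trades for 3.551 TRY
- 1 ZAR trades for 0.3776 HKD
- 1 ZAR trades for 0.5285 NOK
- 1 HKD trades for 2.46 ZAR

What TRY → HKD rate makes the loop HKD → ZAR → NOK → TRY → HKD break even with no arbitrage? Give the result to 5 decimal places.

Known legs of the cycle: 2.46 × 0.5285 × 3.551 = 4.61669061
For no arbitrage the full-cycle product must be 1, so the missing rate is 1 / 4.61669061 ≈ 0.2166054.

0.21661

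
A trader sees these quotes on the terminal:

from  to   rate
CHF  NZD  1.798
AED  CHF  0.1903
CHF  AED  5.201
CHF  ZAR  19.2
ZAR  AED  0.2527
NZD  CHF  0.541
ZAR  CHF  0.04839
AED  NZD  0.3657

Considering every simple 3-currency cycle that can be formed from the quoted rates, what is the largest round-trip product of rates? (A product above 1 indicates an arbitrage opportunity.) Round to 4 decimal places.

NZD→CHF→AED→NZD: 0.541 × 5.201 × 0.3657 = 1.02899
ZAR→AED→CHF→ZAR: 0.2527 × 0.1903 × 19.2 = 0.92331
Maximum is NZD→CHF→AED→NZD at 1.0290; arbitrage exists.

1.0290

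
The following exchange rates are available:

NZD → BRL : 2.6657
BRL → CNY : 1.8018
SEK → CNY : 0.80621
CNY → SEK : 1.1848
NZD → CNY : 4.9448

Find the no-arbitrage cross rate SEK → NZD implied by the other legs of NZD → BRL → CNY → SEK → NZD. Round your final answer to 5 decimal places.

Known legs of the cycle: 2.6657 × 1.8018 × 1.1848 = 5.690663426448
For no arbitrage the full-cycle product must be 1, so the missing rate is 1 / 5.690663426448 ≈ 0.1757264.

0.17573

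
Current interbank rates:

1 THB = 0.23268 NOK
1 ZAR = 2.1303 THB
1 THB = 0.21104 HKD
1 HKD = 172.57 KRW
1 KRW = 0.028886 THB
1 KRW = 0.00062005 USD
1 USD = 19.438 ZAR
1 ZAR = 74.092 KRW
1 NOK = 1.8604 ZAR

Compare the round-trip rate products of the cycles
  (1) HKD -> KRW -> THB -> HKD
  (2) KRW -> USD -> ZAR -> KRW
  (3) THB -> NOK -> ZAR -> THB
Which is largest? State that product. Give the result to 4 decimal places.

1.0520

(1) 172.57 × 0.028886 × 0.21104 = 1.05200
(2) 0.00062005 × 19.438 × 74.092 = 0.89300
(3) 0.23268 × 1.8604 × 2.1303 = 0.92216
Highest is cycle (1) at 1.0520 (>1, arbitrage).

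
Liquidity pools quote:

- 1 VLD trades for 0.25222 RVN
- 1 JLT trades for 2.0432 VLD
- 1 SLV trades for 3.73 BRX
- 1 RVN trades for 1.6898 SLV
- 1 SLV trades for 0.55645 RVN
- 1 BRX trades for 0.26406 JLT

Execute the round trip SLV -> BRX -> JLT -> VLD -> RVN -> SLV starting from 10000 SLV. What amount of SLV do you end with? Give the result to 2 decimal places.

10000 SLV × 3.73 = 37300 BRX
37300 BRX × 0.26406 = 9849.438 JLT
9849.438 JLT × 2.0432 = 20124.3717216 VLD
20124.3717216 VLD × 0.25222 = 5075.769035621952 RVN
5075.769035621952 RVN × 1.6898 = 8577.0345163939744896 SLV

8577.03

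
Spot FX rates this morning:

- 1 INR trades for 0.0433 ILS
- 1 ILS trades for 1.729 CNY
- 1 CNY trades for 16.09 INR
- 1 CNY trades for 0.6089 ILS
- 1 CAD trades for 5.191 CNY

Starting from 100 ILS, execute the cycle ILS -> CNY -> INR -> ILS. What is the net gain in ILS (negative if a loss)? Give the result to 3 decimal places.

20.459

100 ILS × 1.729 = 172.9 CNY
172.9 CNY × 16.09 = 2781.961 INR
2781.961 INR × 0.0433 = 120.4589113 ILS
Net change: 120.4589113 − 100 = 20.4589113 ILS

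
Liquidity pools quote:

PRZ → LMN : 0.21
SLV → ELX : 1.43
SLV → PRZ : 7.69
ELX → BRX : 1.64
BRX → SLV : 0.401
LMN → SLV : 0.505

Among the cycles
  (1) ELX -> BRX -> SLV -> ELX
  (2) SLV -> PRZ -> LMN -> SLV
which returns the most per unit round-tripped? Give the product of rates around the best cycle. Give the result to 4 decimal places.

0.9404

(1) 1.64 × 0.401 × 1.43 = 0.94043
(2) 7.69 × 0.21 × 0.505 = 0.81552
Highest is cycle (1) at 0.9404 (≤1, no arbitrage).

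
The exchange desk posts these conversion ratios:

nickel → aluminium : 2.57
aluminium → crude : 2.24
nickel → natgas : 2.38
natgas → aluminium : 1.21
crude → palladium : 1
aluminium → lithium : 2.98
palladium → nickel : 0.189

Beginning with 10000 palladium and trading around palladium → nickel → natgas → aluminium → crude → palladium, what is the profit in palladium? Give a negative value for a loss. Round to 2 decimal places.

2191.92

10000 palladium × 0.189 = 1890 nickel
1890 nickel × 2.38 = 4498.2 natgas
4498.2 natgas × 1.21 = 5442.822 aluminium
5442.822 aluminium × 2.24 = 12191.92128 crude
12191.92128 crude × 1 = 12191.92128 palladium
Net change: 12191.92128 − 10000 = 2191.92128 palladium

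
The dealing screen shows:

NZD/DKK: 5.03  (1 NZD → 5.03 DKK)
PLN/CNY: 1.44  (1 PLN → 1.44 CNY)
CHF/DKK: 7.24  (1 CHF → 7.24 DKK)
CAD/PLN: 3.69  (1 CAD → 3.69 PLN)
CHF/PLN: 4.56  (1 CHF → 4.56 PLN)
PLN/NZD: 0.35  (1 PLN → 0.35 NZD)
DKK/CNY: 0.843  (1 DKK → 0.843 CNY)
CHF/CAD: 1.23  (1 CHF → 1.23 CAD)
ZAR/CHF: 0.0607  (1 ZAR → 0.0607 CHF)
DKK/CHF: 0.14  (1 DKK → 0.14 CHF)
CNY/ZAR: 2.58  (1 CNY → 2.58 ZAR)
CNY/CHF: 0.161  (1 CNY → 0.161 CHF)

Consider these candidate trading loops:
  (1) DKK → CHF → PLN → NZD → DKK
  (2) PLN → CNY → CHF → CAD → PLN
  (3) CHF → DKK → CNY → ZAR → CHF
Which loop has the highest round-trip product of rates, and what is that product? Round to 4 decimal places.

1.1239

(1) 0.14 × 4.56 × 0.35 × 5.03 = 1.12390
(2) 1.44 × 0.161 × 1.23 × 3.69 = 1.05225
(3) 7.24 × 0.843 × 2.58 × 0.0607 = 0.95582
Highest is cycle (1) at 1.1239 (>1, arbitrage).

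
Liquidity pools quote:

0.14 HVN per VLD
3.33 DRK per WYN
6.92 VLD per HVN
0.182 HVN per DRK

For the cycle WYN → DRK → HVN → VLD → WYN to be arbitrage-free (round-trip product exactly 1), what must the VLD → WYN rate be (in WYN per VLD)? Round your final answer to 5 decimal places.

Known legs of the cycle: 3.33 × 0.182 × 6.92 = 4.1939352
For no arbitrage the full-cycle product must be 1, so the missing rate is 1 / 4.1939352 ≈ 0.2384395.

0.23844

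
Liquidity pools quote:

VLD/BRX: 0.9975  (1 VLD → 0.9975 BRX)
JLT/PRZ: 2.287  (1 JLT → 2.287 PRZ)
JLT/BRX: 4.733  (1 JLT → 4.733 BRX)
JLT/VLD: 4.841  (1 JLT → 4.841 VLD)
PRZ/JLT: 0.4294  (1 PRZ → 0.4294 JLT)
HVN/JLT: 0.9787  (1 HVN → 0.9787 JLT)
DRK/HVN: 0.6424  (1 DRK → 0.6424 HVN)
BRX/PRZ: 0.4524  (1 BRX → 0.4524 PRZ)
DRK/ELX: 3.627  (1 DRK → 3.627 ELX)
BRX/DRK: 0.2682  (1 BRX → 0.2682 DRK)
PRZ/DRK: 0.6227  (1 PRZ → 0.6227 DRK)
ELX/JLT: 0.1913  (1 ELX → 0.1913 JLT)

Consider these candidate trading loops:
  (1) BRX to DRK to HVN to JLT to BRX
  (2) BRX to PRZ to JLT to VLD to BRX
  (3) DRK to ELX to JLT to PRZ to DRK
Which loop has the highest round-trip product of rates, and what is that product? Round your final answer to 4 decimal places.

0.9881

(1) 0.2682 × 0.6424 × 0.9787 × 4.733 = 0.79809
(2) 0.4524 × 0.4294 × 4.841 × 0.9975 = 0.93806
(3) 3.627 × 0.1913 × 2.287 × 0.6227 = 0.98812
Highest is cycle (3) at 0.9881 (≤1, no arbitrage).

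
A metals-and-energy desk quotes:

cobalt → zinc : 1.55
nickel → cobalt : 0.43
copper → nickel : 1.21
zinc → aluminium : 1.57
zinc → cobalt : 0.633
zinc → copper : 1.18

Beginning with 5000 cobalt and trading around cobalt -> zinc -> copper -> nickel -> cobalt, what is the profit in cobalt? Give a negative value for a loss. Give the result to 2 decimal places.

-241.86

5000 cobalt × 1.55 = 7750 zinc
7750 zinc × 1.18 = 9145 copper
9145 copper × 1.21 = 11065.45 nickel
11065.45 nickel × 0.43 = 4758.1435 cobalt
Net change: 4758.1435 − 5000 = -241.8565 cobalt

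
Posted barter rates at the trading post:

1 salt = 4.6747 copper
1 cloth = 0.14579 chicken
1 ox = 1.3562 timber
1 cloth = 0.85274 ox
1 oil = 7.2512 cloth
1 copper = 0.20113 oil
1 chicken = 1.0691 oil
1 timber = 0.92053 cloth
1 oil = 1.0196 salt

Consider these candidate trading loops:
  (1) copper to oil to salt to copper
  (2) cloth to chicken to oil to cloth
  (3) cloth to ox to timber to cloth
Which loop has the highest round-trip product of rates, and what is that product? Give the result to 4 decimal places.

(1) 0.20113 × 1.0196 × 4.6747 = 0.95865
(2) 0.14579 × 1.0691 × 7.2512 = 1.13020
(3) 0.85274 × 1.3562 × 0.92053 = 1.06458
Highest is cycle (2) at 1.1302 (>1, arbitrage).

1.1302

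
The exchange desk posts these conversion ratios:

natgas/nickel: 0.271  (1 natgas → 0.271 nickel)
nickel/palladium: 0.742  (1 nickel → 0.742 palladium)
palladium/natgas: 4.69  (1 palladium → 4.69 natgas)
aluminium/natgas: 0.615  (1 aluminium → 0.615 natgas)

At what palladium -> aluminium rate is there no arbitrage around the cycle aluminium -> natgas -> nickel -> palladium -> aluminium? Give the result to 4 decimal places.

8.0863

Known legs of the cycle: 0.615 × 0.271 × 0.742 = 0.12366543
For no arbitrage the full-cycle product must be 1, so the missing rate is 1 / 0.12366543 ≈ 8.086334.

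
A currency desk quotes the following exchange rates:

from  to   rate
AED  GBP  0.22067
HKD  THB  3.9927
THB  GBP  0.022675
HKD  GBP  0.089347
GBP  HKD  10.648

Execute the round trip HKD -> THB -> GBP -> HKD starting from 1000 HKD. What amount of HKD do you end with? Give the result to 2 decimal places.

964.01

1000 HKD × 3.9927 = 3992.7 THB
3992.7 THB × 0.022675 = 90.5344725 GBP
90.5344725 GBP × 10.648 = 964.01106318 HKD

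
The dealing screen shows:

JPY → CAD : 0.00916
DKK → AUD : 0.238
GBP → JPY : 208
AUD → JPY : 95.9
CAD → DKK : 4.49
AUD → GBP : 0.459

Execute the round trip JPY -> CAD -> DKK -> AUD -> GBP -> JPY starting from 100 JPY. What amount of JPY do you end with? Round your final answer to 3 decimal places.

100 JPY × 0.00916 = 0.916 CAD
0.916 CAD × 4.49 = 4.11284 DKK
4.11284 DKK × 0.238 = 0.97885592 AUD
0.97885592 AUD × 0.459 = 0.44929486728 GBP
0.44929486728 GBP × 208 = 93.45333239424 JPY

93.453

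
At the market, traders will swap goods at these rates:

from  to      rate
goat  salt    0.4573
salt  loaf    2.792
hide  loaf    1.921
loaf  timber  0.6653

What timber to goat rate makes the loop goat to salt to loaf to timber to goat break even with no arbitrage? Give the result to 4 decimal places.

Known legs of the cycle: 0.4573 × 2.792 × 0.6653 = 0.84944279848
For no arbitrage the full-cycle product must be 1, so the missing rate is 1 / 0.84944279848 ≈ 1.177242.

1.1772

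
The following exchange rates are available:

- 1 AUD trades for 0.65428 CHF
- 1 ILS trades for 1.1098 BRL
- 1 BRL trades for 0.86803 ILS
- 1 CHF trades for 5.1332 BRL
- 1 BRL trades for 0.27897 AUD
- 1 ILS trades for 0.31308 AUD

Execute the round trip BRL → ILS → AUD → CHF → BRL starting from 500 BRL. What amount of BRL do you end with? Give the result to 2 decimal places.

500 BRL × 0.86803 = 434.015 ILS
434.015 ILS × 0.31308 = 135.8814162 AUD
135.8814162 AUD × 0.65428 = 88.904492991336 CHF
88.904492991336 CHF × 5.1332 = 456.3645434231259552 BRL

456.36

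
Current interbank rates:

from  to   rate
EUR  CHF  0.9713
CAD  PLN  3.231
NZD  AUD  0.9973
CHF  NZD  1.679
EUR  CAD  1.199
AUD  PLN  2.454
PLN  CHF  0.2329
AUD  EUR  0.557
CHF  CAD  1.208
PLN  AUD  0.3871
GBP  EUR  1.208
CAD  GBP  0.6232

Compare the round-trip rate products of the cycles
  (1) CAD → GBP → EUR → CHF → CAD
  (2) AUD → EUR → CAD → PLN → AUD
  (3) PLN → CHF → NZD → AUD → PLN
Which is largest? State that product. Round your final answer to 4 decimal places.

0.9570

(1) 0.6232 × 1.208 × 0.9713 × 1.208 = 0.88331
(2) 0.557 × 1.199 × 3.231 × 0.3871 = 0.83528
(3) 0.2329 × 1.679 × 0.9973 × 2.454 = 0.95702
Highest is cycle (3) at 0.9570 (≤1, no arbitrage).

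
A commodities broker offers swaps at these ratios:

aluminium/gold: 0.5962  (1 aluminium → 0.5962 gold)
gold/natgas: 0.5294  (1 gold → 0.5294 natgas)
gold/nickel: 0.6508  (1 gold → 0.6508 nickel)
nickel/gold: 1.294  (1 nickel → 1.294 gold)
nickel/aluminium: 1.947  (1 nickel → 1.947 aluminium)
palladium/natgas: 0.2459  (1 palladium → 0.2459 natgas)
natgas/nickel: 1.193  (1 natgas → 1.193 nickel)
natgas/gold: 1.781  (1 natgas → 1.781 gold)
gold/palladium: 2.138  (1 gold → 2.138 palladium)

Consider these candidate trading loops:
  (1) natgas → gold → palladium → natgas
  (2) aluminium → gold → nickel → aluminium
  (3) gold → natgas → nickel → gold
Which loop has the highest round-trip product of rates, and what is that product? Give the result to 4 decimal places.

0.9363

(1) 1.781 × 2.138 × 0.2459 = 0.93633
(2) 0.5962 × 0.6508 × 1.947 = 0.75545
(3) 0.5294 × 1.193 × 1.294 = 0.81726
Highest is cycle (1) at 0.9363 (≤1, no arbitrage).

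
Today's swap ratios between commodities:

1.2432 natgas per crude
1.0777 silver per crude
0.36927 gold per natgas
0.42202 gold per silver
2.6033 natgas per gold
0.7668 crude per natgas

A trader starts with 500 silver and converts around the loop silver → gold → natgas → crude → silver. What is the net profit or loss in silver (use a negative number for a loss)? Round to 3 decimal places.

-46.051

500 silver × 0.42202 = 211.01 gold
211.01 gold × 2.6033 = 549.322333 natgas
549.322333 natgas × 0.7668 = 421.2203649444 crude
421.2203649444 crude × 1.0777 = 453.94918730057988 silver
Net change: 453.94918730057988 − 500 = -46.05081269942012 silver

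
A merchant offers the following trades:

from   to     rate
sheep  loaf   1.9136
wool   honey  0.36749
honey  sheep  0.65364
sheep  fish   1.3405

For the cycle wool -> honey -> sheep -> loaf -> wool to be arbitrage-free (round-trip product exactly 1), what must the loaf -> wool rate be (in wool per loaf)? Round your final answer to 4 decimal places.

Known legs of the cycle: 0.36749 × 0.65364 × 1.9136 = 0.45965851466496
For no arbitrage the full-cycle product must be 1, so the missing rate is 1 / 0.45965851466496 ≈ 2.175528.

2.1755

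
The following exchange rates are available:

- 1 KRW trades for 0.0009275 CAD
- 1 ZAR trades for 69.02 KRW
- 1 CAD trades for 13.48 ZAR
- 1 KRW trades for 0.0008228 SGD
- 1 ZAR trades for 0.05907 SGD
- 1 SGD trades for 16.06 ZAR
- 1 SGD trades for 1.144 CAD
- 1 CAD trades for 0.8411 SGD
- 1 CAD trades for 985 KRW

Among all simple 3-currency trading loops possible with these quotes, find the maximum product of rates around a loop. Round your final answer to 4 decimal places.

SGD→CAD→KRW→SGD: 1.144 × 985 × 0.0008228 = 0.92716
SGD→ZAR→KRW→SGD: 16.06 × 69.02 × 0.0008228 = 0.91204
SGD→CAD→ZAR→SGD: 1.144 × 13.48 × 0.05907 = 0.91093
KRW→CAD→ZAR→KRW: 0.0009275 × 13.48 × 69.02 = 0.86294
Maximum is SGD→CAD→KRW→SGD at 0.9272; no arbitrage — every cycle loses value.

0.9272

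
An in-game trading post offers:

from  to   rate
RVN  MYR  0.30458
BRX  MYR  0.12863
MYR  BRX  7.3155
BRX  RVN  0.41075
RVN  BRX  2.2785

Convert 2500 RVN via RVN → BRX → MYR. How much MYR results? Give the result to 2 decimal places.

732.71

2500 RVN × 2.2785 = 5696.25 BRX
5696.25 BRX × 0.12863 = 732.7086375 MYR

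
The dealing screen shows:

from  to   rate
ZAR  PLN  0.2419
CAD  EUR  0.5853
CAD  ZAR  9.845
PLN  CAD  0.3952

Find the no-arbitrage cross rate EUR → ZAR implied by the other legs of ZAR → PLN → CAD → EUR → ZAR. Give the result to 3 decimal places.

Known legs of the cycle: 0.2419 × 0.3952 × 0.5853 = 0.055954024464
For no arbitrage the full-cycle product must be 1, so the missing rate is 1 / 0.055954024464 ≈ 17.87182.

17.872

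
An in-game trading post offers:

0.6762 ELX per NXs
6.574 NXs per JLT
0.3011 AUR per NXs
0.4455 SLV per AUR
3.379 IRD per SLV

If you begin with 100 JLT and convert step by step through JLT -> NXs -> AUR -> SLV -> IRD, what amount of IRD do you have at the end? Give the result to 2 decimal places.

100 JLT × 6.574 = 657.4 NXs
657.4 NXs × 0.3011 = 197.94314 AUR
197.94314 AUR × 0.4455 = 88.18366887 SLV
88.18366887 SLV × 3.379 = 297.97261711173 IRD

297.97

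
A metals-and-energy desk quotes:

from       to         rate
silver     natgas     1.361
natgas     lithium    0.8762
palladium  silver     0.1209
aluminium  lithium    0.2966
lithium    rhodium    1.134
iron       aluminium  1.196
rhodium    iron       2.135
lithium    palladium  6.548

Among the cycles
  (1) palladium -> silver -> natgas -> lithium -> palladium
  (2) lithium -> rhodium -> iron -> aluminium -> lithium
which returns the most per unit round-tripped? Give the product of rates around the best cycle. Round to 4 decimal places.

(1) 0.1209 × 1.361 × 0.8762 × 6.548 = 0.94405
(2) 1.134 × 2.135 × 1.196 × 0.2966 = 0.85884
Highest is cycle (1) at 0.9441 (≤1, no arbitrage).

0.9441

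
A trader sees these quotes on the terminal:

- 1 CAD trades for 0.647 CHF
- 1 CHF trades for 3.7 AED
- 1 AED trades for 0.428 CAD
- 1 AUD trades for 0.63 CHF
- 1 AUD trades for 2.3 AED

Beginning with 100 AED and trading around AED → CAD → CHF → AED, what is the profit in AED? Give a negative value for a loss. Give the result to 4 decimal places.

100 AED × 0.428 = 42.8 CAD
42.8 CAD × 0.647 = 27.6916 CHF
27.6916 CHF × 3.7 = 102.45892 AED
Net change: 102.45892 − 100 = 2.45892 AED

2.4589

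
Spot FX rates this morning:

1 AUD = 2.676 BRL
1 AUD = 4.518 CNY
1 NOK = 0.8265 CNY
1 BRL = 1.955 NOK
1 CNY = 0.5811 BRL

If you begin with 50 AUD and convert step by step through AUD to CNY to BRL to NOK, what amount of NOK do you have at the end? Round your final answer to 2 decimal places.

50 AUD × 4.518 = 225.9 CNY
225.9 CNY × 0.5811 = 131.27049 BRL
131.27049 BRL × 1.955 = 256.63380795 NOK

256.63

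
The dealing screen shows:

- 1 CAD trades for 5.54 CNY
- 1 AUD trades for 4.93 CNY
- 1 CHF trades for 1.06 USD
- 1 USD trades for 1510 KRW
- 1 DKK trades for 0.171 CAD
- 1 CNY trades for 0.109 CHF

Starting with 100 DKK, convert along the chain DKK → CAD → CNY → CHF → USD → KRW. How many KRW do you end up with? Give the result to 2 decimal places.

100 DKK × 0.171 = 17.1 CAD
17.1 CAD × 5.54 = 94.734 CNY
94.734 CNY × 0.109 = 10.326006 CHF
10.326006 CHF × 1.06 = 10.94556636 USD
10.94556636 USD × 1510 = 16527.8052036 KRW

16527.81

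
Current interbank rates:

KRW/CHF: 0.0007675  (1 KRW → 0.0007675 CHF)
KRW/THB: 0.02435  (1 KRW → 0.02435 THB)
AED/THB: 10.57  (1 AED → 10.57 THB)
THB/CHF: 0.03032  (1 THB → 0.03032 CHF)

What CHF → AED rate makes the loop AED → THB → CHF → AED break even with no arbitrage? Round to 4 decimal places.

3.1203

Known legs of the cycle: 10.57 × 0.03032 = 0.3204824
For no arbitrage the full-cycle product must be 1, so the missing rate is 1 / 0.3204824 ≈ 3.120296.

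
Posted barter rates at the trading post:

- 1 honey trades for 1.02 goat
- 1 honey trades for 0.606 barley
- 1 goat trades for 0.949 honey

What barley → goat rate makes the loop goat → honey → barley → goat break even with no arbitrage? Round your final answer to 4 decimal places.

1.7388

Known legs of the cycle: 0.949 × 0.606 = 0.575094
For no arbitrage the full-cycle product must be 1, so the missing rate is 1 / 0.575094 ≈ 1.738846.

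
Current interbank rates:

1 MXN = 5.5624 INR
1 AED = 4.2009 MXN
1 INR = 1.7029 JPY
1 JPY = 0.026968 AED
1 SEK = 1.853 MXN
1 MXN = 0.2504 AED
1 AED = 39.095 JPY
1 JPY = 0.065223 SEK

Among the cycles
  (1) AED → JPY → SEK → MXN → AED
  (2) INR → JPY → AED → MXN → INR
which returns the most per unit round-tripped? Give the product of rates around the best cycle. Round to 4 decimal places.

(1) 39.095 × 0.065223 × 1.853 × 0.2504 = 1.18313
(2) 1.7029 × 0.026968 × 4.2009 × 5.5624 = 1.07311
Highest is cycle (1) at 1.1831 (>1, arbitrage).

1.1831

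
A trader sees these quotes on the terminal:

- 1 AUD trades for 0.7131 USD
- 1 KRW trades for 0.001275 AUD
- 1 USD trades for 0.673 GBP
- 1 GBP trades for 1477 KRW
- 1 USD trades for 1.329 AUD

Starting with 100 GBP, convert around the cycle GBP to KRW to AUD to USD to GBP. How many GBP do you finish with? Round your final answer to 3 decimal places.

100 GBP × 1477 = 147700 KRW
147700 KRW × 0.001275 = 188.3175 AUD
188.3175 AUD × 0.7131 = 134.28920925 USD
134.28920925 USD × 0.673 = 90.37663782525 GBP

90.377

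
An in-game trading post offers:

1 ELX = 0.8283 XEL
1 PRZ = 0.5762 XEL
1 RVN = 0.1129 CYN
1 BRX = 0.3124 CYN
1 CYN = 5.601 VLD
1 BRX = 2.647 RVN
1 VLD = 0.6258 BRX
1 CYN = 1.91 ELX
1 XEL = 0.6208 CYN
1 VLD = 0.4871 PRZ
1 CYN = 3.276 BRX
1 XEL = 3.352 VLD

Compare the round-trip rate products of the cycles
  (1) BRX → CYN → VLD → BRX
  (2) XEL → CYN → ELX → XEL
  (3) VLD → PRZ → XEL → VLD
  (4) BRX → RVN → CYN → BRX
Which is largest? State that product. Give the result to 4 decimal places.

1.0950

(1) 0.3124 × 5.601 × 0.6258 = 1.09500
(2) 0.6208 × 1.91 × 0.8283 = 0.98214
(3) 0.4871 × 0.5762 × 3.352 = 0.94080
(4) 2.647 × 0.1129 × 3.276 = 0.97902
Highest is cycle (1) at 1.0950 (>1, arbitrage).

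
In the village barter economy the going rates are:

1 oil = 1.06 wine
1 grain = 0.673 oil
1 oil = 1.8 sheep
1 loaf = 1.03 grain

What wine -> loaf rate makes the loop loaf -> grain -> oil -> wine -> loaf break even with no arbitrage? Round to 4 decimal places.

Known legs of the cycle: 1.03 × 0.673 × 1.06 = 0.7347814
For no arbitrage the full-cycle product must be 1, so the missing rate is 1 / 0.7347814 ≈ 1.360949.

1.3609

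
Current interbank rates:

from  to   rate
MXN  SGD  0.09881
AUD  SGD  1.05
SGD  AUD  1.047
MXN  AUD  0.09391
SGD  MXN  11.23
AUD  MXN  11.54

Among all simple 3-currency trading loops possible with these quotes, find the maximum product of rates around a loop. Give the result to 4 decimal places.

1.1939

AUD→MXN→SGD→AUD: 11.54 × 0.09881 × 1.047 = 1.19386
AUD→SGD→MXN→AUD: 1.05 × 11.23 × 0.09391 = 1.10734
Maximum is AUD→MXN→SGD→AUD at 1.1939; arbitrage exists.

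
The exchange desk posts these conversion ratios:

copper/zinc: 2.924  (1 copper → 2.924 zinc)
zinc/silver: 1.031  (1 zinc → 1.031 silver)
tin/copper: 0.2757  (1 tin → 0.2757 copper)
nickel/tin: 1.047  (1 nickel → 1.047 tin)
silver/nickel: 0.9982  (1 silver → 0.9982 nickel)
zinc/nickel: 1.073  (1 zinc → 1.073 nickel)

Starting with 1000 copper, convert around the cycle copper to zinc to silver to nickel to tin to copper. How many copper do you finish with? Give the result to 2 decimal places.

868.63

1000 copper × 2.924 = 2924 zinc
2924 zinc × 1.031 = 3014.644 silver
3014.644 silver × 0.9982 = 3009.2176408 nickel
3009.2176408 nickel × 1.047 = 3150.6508699176 tin
3150.6508699176 tin × 0.2757 = 868.63444483628232 copper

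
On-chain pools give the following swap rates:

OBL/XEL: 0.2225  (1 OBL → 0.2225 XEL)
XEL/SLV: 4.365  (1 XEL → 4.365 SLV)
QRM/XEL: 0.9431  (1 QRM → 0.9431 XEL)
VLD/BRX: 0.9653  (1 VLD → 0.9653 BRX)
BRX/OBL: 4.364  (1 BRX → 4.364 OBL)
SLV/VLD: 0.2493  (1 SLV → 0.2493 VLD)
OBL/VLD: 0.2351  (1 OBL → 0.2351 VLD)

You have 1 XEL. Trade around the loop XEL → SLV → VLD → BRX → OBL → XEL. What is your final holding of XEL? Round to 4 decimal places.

1 XEL × 4.365 = 4.365 SLV
4.365 SLV × 0.2493 = 1.0881945 VLD
1.0881945 VLD × 0.9653 = 1.05043415085 BRX
1.05043415085 BRX × 4.364 = 4.5840946343094 OBL
4.5840946343094 OBL × 0.2225 = 1.0199610561338415 XEL

1.0200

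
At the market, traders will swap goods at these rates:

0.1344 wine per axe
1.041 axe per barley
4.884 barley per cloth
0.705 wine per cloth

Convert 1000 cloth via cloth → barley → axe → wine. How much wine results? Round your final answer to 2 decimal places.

1000 cloth × 4.884 = 4884 barley
4884 barley × 1.041 = 5084.244 axe
5084.244 axe × 0.1344 = 683.3223936 wine

683.32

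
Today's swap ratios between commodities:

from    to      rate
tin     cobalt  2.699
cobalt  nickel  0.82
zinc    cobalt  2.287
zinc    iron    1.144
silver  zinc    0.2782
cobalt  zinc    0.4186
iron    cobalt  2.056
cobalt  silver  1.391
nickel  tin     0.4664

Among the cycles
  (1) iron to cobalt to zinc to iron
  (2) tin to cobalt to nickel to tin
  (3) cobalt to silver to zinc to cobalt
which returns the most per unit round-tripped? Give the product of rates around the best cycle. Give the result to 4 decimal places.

1.0322

(1) 2.056 × 0.4186 × 1.144 = 0.98457
(2) 2.699 × 0.82 × 0.4664 = 1.03223
(3) 1.391 × 0.2782 × 2.287 = 0.88501
Highest is cycle (2) at 1.0322 (>1, arbitrage).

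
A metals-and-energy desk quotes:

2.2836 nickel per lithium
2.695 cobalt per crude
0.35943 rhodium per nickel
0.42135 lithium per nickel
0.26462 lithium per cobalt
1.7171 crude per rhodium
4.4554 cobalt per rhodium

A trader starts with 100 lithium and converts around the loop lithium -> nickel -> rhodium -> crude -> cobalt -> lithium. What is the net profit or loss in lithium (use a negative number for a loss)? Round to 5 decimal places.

100 lithium × 2.2836 = 228.36 nickel
228.36 nickel × 0.35943 = 82.0794348 rhodium
82.0794348 rhodium × 1.7171 = 140.93859749508 crude
140.93859749508 crude × 2.695 = 379.8295202492406 cobalt
379.8295202492406 cobalt × 0.26462 = 100.510487648354047572 lithium
Net change: 100.510487648354047572 − 100 = 0.510487648354047572 lithium

0.51049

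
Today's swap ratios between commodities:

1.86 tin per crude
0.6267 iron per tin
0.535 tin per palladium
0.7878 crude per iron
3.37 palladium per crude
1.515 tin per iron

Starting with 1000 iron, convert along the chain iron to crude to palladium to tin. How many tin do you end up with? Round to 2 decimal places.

1000 iron × 0.7878 = 787.8 crude
787.8 crude × 3.37 = 2654.886 palladium
2654.886 palladium × 0.535 = 1420.36401 tin

1420.36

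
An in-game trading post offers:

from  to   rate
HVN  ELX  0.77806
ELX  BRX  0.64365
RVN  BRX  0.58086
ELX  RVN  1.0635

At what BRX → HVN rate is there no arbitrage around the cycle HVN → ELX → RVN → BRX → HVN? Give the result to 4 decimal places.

Known legs of the cycle: 0.77806 × 1.0635 × 0.58086 = 0.4806423712566
For no arbitrage the full-cycle product must be 1, so the missing rate is 1 / 0.4806423712566 ≈ 2.080549.

2.0805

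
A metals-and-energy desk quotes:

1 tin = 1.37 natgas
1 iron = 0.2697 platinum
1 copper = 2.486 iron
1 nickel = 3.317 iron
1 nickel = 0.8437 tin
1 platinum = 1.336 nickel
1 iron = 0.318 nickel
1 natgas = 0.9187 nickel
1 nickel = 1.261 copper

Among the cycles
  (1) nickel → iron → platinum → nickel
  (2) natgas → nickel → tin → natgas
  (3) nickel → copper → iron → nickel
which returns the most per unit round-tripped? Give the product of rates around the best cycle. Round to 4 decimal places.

1.1952

(1) 3.317 × 0.2697 × 1.336 = 1.19518
(2) 0.9187 × 0.8437 × 1.37 = 1.06190
(3) 1.261 × 2.486 × 0.318 = 0.99688
Highest is cycle (1) at 1.1952 (>1, arbitrage).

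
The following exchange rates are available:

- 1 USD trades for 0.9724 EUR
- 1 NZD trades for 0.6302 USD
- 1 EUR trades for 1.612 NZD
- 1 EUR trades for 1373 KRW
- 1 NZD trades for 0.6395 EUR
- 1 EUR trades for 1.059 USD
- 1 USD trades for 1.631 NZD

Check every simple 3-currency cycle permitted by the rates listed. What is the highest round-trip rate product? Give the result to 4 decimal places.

USD→NZD→EUR→USD: 1.631 × 0.6395 × 1.059 = 1.10456
USD→EUR→NZD→USD: 0.9724 × 1.612 × 0.6302 = 0.98784
Maximum is USD→NZD→EUR→USD at 1.1046; arbitrage exists.

1.1046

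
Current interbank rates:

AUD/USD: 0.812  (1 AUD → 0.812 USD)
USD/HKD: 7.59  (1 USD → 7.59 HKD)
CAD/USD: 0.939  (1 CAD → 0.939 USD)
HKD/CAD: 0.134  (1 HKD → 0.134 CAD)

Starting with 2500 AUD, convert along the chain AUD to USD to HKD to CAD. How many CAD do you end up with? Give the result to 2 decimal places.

2500 AUD × 0.812 = 2030 USD
2030 USD × 7.59 = 15407.7 HKD
15407.7 HKD × 0.134 = 2064.6318 CAD

2064.63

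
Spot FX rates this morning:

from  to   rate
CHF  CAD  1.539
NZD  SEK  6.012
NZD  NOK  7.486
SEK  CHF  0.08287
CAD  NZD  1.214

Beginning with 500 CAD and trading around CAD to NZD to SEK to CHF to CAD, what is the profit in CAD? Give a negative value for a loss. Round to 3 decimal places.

500 CAD × 1.214 = 607 NZD
607 NZD × 6.012 = 3649.284 SEK
3649.284 SEK × 0.08287 = 302.41616508 CHF
302.41616508 CHF × 1.539 = 465.41847805812 CAD
Net change: 465.41847805812 − 500 = -34.58152194188 CAD

-34.582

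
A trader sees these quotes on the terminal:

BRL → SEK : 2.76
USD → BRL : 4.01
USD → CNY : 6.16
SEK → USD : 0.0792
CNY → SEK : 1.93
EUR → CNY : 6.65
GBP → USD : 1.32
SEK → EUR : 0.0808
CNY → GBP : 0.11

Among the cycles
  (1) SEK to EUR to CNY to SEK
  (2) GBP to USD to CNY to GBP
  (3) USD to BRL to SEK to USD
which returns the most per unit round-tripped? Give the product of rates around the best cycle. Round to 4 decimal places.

(1) 0.0808 × 6.65 × 1.93 = 1.03703
(2) 1.32 × 6.16 × 0.11 = 0.89443
(3) 4.01 × 2.76 × 0.0792 = 0.87655
Highest is cycle (1) at 1.0370 (>1, arbitrage).

1.0370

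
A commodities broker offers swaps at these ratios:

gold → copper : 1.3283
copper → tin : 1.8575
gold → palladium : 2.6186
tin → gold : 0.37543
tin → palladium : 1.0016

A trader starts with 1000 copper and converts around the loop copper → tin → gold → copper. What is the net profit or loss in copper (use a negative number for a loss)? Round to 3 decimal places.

1000 copper × 1.8575 = 1857.5 tin
1857.5 tin × 0.37543 = 697.361225 gold
697.361225 gold × 1.3283 = 926.3049151675 copper
Net change: 926.3049151675 − 1000 = -73.6950848325 copper

-73.695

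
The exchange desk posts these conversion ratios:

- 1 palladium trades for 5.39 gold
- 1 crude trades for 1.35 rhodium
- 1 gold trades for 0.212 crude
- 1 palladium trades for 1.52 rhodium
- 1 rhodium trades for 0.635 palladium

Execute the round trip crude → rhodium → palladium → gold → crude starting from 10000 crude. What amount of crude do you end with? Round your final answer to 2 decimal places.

9795.62

10000 crude × 1.35 = 13500 rhodium
13500 rhodium × 0.635 = 8572.5 palladium
8572.5 palladium × 5.39 = 46205.775 gold
46205.775 gold × 0.212 = 9795.6243 crude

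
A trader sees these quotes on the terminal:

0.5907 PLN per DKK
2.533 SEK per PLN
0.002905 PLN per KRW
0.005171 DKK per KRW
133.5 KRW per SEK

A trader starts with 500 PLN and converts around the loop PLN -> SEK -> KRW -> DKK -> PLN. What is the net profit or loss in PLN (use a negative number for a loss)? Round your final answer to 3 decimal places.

500 PLN × 2.533 = 1266.5 SEK
1266.5 SEK × 133.5 = 169077.75 KRW
169077.75 KRW × 0.005171 = 874.30104525 DKK
874.30104525 DKK × 0.5907 = 516.449627429175 PLN
Net change: 516.449627429175 − 500 = 16.449627429175 PLN

16.450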